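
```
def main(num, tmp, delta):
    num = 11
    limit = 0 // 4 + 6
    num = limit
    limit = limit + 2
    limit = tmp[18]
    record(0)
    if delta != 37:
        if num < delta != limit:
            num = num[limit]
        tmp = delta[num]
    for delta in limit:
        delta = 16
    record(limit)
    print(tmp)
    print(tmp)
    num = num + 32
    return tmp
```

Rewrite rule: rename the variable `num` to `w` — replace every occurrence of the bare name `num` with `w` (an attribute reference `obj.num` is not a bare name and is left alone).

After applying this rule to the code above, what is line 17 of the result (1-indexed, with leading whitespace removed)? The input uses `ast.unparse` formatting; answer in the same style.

w = w + 32

Transformed code:
def main(w, tmp, delta):
    w = 11
    limit = 0 // 4 + 6
    w = limit
    limit = limit + 2
    limit = tmp[18]
    record(0)
    if delta != 37:
        if w < delta != limit:
            w = w[limit]
        tmp = delta[w]
    for delta in limit:
        delta = 16
    record(limit)
    print(tmp)
    print(tmp)
    w = w + 32
    return tmp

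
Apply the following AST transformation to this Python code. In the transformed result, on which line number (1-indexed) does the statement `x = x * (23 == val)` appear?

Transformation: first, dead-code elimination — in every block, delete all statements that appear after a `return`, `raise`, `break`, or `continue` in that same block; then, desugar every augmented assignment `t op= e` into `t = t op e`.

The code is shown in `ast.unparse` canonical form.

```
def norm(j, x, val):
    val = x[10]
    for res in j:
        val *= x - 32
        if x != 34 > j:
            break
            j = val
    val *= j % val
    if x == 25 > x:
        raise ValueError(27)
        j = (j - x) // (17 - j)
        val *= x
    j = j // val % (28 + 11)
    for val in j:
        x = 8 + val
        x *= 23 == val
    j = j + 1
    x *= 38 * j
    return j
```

13

Transformed code:
def norm(j, x, val):
    val = x[10]
    for res in j:
        val = val * (x - 32)
        if x != 34 > j:
            break
    val = val * (j % val)
    if x == 25 > x:
        raise ValueError(27)
    j = j // val % (28 + 11)
    for val in j:
        x = 8 + val
        x = x * (23 == val)
    j = j + 1
    x = x * (38 * j)
    return j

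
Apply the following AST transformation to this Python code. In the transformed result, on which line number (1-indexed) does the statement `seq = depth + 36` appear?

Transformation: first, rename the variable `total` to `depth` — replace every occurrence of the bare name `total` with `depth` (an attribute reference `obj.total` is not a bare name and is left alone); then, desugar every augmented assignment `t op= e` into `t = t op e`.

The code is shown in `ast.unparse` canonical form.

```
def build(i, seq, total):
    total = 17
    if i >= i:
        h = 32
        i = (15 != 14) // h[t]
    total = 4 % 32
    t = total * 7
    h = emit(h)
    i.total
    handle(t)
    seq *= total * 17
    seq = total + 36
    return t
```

Transformed code:
def build(i, seq, depth):
    depth = 17
    if i >= i:
        h = 32
        i = (15 != 14) // h[t]
    depth = 4 % 32
    t = depth * 7
    h = emit(h)
    i.total
    handle(t)
    seq = seq * (depth * 17)
    seq = depth + 36
    return t

12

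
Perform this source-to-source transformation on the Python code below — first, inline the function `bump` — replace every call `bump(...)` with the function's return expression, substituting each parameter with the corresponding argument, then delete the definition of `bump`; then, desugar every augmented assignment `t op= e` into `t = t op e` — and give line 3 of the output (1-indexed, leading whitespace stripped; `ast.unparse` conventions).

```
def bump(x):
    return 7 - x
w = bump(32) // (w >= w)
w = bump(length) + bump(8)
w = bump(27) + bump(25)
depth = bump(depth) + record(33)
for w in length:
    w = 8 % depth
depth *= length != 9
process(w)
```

w = 7 - 27 + (7 - 25)

Transformed code:
w = (7 - 32) // (w >= w)
w = 7 - length + (7 - 8)
w = 7 - 27 + (7 - 25)
depth = 7 - depth + record(33)
for w in length:
    w = 8 % depth
depth = depth * (length != 9)
process(w)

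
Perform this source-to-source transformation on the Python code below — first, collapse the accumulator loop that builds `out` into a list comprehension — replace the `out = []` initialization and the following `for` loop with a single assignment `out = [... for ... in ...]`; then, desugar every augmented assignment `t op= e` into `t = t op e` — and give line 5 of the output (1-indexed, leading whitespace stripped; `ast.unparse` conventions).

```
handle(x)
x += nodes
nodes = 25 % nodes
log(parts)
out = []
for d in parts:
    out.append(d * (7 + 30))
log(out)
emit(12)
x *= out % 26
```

Transformed code:
handle(x)
x = x + nodes
nodes = 25 % nodes
log(parts)
out = [d * (7 + 30) for d in parts]
log(out)
emit(12)
x = x * (out % 26)

out = [d * (7 + 30) for d in parts]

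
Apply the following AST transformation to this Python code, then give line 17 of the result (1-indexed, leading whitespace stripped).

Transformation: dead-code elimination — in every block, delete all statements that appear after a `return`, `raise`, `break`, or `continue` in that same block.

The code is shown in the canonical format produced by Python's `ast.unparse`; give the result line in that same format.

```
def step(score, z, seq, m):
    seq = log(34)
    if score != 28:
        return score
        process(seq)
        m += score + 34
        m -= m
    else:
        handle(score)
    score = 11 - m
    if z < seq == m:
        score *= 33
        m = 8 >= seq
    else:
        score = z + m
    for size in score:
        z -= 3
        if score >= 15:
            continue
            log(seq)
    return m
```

return m

Transformed code:
def step(score, z, seq, m):
    seq = log(34)
    if score != 28:
        return score
    else:
        handle(score)
    score = 11 - m
    if z < seq == m:
        score *= 33
        m = 8 >= seq
    else:
        score = z + m
    for size in score:
        z -= 3
        if score >= 15:
            continue
    return m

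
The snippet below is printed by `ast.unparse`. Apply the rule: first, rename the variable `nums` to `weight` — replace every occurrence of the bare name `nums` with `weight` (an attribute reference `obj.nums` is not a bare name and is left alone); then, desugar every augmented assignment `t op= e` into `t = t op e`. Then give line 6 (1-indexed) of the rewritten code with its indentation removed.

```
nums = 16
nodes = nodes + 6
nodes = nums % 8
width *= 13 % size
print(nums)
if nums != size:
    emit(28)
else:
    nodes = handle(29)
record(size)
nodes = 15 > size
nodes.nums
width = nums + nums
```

if weight != size:

Transformed code:
weight = 16
nodes = nodes + 6
nodes = weight % 8
width = width * (13 % size)
print(weight)
if weight != size:
    emit(28)
else:
    nodes = handle(29)
record(size)
nodes = 15 > size
nodes.nums
width = weight + weight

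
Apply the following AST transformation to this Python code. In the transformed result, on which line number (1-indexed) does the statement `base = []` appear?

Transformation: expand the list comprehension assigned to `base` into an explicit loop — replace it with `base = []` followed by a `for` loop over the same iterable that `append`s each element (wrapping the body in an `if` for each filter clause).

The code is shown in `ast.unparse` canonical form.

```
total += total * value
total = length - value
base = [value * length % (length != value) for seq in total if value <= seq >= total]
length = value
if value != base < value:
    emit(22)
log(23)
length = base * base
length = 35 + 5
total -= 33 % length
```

3

Transformed code:
total += total * value
total = length - value
base = []
for seq in total:
    if value <= seq >= total:
        base.append(value * length % (length != value))
length = value
if value != base < value:
    emit(22)
log(23)
length = base * base
length = 35 + 5
total -= 33 % length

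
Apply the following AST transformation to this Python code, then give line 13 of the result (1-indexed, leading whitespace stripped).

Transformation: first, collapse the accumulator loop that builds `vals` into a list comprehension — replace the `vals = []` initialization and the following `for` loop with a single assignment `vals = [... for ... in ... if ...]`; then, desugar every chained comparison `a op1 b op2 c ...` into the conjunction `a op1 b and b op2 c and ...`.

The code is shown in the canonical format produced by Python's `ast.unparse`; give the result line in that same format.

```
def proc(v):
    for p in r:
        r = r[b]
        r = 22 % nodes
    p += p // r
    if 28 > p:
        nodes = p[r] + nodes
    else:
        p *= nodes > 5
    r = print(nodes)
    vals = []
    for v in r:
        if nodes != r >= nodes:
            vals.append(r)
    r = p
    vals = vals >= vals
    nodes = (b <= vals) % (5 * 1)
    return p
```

Transformed code:
def proc(v):
    for p in r:
        r = r[b]
        r = 22 % nodes
    p += p // r
    if 28 > p:
        nodes = p[r] + nodes
    else:
        p *= nodes > 5
    r = print(nodes)
    vals = [r for v in r if nodes != r and r >= nodes]
    r = p
    vals = vals >= vals
    nodes = (b <= vals) % (5 * 1)
    return p

vals = vals >= vals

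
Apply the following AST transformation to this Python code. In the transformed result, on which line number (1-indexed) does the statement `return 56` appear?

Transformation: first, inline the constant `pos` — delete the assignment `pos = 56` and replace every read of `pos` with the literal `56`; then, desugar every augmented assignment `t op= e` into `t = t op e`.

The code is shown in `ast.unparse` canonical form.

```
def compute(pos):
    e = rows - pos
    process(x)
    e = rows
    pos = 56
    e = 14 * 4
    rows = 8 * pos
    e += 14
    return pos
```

Transformed code:
def compute(pos):
    e = rows - 56
    process(x)
    e = rows
    e = 14 * 4
    rows = 8 * 56
    e = e + 14
    return 56

8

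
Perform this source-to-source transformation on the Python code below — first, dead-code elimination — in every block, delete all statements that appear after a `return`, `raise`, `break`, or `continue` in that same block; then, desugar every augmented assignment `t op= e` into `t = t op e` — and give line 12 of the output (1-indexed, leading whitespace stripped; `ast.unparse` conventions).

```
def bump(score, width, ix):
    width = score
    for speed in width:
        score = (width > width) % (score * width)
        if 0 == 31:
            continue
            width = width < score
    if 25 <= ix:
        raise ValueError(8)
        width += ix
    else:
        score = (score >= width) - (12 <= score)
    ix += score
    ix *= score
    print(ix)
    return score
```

Transformed code:
def bump(score, width, ix):
    width = score
    for speed in width:
        score = (width > width) % (score * width)
        if 0 == 31:
            continue
    if 25 <= ix:
        raise ValueError(8)
    else:
        score = (score >= width) - (12 <= score)
    ix = ix + score
    ix = ix * score
    print(ix)
    return score

ix = ix * score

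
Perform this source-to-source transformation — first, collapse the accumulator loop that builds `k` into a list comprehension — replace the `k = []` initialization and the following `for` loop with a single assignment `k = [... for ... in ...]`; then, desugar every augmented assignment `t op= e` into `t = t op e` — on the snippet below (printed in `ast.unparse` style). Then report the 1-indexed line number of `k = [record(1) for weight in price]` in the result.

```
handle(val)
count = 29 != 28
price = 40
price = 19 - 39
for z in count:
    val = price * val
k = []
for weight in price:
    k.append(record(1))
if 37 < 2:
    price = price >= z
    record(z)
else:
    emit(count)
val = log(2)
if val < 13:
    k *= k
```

7

Transformed code:
handle(val)
count = 29 != 28
price = 40
price = 19 - 39
for z in count:
    val = price * val
k = [record(1) for weight in price]
if 37 < 2:
    price = price >= z
    record(z)
else:
    emit(count)
val = log(2)
if val < 13:
    k = k * k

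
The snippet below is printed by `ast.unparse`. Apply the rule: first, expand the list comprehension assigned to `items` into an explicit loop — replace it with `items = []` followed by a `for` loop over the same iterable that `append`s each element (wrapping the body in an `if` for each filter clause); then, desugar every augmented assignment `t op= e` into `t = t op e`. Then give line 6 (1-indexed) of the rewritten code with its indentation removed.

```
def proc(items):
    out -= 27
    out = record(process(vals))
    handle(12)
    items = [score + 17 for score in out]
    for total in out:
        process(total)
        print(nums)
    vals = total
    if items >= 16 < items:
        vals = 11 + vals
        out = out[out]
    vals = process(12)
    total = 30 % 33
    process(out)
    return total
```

Transformed code:
def proc(items):
    out = out - 27
    out = record(process(vals))
    handle(12)
    items = []
    for score in out:
        items.append(score + 17)
    for total in out:
        process(total)
        print(nums)
    vals = total
    if items >= 16 < items:
        vals = 11 + vals
        out = out[out]
    vals = process(12)
    total = 30 % 33
    process(out)
    return total

for score in out:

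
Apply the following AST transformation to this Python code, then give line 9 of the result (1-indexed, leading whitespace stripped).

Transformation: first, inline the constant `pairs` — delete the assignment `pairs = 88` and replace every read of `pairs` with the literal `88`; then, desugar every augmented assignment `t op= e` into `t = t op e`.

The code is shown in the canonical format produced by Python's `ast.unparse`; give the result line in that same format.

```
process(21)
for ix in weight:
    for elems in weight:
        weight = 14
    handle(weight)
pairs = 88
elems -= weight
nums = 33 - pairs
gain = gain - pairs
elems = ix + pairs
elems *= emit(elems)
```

elems = ix + 88

Transformed code:
process(21)
for ix in weight:
    for elems in weight:
        weight = 14
    handle(weight)
elems = elems - weight
nums = 33 - 88
gain = gain - 88
elems = ix + 88
elems = elems * emit(elems)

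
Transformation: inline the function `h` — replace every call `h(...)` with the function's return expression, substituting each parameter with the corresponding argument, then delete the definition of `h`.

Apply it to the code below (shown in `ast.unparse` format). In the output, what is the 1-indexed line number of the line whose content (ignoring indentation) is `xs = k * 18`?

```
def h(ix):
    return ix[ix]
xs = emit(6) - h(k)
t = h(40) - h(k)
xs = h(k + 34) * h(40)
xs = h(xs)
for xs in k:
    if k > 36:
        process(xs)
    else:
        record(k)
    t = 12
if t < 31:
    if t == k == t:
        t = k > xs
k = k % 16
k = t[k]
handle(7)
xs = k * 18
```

17

Transformed code:
xs = emit(6) - k[k]
t = 40[40] - k[k]
xs = (k + 34)[k + 34] * 40[40]
xs = xs[xs]
for xs in k:
    if k > 36:
        process(xs)
    else:
        record(k)
    t = 12
if t < 31:
    if t == k == t:
        t = k > xs
k = k % 16
k = t[k]
handle(7)
xs = k * 18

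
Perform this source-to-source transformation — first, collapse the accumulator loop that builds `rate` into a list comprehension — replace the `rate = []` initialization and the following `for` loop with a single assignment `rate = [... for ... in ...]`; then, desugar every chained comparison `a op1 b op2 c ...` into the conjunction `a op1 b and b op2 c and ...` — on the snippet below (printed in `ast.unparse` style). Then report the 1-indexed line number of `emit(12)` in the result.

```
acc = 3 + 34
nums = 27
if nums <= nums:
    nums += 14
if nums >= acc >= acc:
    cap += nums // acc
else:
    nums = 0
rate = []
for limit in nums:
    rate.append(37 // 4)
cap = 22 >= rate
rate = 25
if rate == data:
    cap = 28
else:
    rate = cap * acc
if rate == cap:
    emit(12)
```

Transformed code:
acc = 3 + 34
nums = 27
if nums <= nums:
    nums += 14
if nums >= acc and acc >= acc:
    cap += nums // acc
else:
    nums = 0
rate = [37 // 4 for limit in nums]
cap = 22 >= rate
rate = 25
if rate == data:
    cap = 28
else:
    rate = cap * acc
if rate == cap:
    emit(12)

17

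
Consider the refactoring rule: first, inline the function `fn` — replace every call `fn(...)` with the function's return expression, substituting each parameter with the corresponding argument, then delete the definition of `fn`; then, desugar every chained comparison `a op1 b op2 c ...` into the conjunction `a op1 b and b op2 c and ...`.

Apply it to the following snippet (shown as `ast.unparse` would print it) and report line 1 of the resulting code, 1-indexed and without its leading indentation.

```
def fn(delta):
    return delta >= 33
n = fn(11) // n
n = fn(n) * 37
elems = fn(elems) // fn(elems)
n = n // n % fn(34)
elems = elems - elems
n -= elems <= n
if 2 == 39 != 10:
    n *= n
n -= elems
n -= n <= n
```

n = (11 >= 33) // n

Transformed code:
n = (11 >= 33) // n
n = (n >= 33) * 37
elems = (elems >= 33) // (elems >= 33)
n = n // n % (34 >= 33)
elems = elems - elems
n -= elems <= n
if 2 == 39 and 39 != 10:
    n *= n
n -= elems
n -= n <= n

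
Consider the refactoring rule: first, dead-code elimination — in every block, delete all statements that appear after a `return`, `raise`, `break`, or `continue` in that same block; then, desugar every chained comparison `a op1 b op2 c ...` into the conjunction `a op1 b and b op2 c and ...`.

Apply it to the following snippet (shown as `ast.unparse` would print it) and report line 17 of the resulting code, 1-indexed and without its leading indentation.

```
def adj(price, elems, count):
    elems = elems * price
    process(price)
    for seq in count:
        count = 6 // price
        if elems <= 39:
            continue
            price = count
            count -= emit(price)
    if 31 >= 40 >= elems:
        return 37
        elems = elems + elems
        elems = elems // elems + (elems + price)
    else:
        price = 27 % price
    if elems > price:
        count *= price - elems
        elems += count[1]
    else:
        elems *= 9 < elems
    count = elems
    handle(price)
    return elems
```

count = elems

Transformed code:
def adj(price, elems, count):
    elems = elems * price
    process(price)
    for seq in count:
        count = 6 // price
        if elems <= 39:
            continue
    if 31 >= 40 and 40 >= elems:
        return 37
    else:
        price = 27 % price
    if elems > price:
        count *= price - elems
        elems += count[1]
    else:
        elems *= 9 < elems
    count = elems
    handle(price)
    return elems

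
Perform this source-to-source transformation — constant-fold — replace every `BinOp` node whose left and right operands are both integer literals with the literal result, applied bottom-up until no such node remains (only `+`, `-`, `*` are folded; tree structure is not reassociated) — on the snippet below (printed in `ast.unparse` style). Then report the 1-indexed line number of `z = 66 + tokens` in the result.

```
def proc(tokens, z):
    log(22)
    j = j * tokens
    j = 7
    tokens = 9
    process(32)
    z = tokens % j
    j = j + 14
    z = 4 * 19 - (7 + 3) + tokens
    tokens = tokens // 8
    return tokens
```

Transformed code:
def proc(tokens, z):
    log(22)
    j = j * tokens
    j = 7
    tokens = 9
    process(32)
    z = tokens % j
    j = j + 14
    z = 66 + tokens
    tokens = tokens // 8
    return tokens

9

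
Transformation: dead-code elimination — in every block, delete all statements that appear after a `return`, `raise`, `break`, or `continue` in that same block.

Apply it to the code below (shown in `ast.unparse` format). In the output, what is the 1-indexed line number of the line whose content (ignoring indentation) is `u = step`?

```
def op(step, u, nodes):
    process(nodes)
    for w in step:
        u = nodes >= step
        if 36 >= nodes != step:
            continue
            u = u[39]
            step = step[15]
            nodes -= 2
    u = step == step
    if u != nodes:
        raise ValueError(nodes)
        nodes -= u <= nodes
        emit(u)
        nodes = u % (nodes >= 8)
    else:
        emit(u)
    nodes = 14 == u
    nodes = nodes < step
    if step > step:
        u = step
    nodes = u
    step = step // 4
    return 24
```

15

Transformed code:
def op(step, u, nodes):
    process(nodes)
    for w in step:
        u = nodes >= step
        if 36 >= nodes != step:
            continue
    u = step == step
    if u != nodes:
        raise ValueError(nodes)
    else:
        emit(u)
    nodes = 14 == u
    nodes = nodes < step
    if step > step:
        u = step
    nodes = u
    step = step // 4
    return 24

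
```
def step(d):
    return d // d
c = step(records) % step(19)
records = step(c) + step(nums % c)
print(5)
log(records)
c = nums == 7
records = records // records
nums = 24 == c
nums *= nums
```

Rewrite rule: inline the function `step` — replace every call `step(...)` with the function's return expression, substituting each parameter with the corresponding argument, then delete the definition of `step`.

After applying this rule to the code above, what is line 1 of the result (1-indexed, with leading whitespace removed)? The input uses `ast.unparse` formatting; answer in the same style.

Transformed code:
c = records // records % (19 // 19)
records = c // c + nums % c // (nums % c)
print(5)
log(records)
c = nums == 7
records = records // records
nums = 24 == c
nums *= nums

c = records // records % (19 // 19)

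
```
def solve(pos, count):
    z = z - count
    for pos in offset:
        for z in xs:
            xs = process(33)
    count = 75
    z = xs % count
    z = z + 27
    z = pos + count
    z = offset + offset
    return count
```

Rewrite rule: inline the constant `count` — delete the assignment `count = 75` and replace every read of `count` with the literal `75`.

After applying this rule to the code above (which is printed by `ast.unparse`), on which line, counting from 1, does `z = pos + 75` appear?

8

Transformed code:
def solve(pos, count):
    z = z - 75
    for pos in offset:
        for z in xs:
            xs = process(33)
    z = xs % 75
    z = z + 27
    z = pos + 75
    z = offset + offset
    return 75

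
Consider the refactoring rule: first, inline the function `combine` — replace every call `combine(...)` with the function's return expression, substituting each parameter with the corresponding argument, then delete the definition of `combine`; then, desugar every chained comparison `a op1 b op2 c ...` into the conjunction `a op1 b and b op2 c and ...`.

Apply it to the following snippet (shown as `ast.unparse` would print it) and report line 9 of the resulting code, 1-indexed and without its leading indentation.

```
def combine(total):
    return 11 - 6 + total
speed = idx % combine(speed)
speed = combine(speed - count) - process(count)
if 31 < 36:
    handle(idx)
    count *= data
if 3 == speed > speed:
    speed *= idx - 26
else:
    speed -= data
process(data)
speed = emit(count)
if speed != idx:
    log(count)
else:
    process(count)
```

speed -= data

Transformed code:
speed = idx % (11 - 6 + speed)
speed = 11 - 6 + (speed - count) - process(count)
if 31 < 36:
    handle(idx)
    count *= data
if 3 == speed and speed > speed:
    speed *= idx - 26
else:
    speed -= data
process(data)
speed = emit(count)
if speed != idx:
    log(count)
else:
    process(count)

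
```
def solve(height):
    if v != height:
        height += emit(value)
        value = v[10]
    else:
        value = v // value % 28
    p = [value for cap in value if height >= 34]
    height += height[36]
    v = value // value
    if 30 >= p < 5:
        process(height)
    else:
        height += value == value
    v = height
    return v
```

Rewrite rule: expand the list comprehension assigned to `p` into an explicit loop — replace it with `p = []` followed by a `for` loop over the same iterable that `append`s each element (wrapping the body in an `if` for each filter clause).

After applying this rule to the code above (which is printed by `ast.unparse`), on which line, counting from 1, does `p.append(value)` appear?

10

Transformed code:
def solve(height):
    if v != height:
        height += emit(value)
        value = v[10]
    else:
        value = v // value % 28
    p = []
    for cap in value:
        if height >= 34:
            p.append(value)
    height += height[36]
    v = value // value
    if 30 >= p < 5:
        process(height)
    else:
        height += value == value
    v = height
    return v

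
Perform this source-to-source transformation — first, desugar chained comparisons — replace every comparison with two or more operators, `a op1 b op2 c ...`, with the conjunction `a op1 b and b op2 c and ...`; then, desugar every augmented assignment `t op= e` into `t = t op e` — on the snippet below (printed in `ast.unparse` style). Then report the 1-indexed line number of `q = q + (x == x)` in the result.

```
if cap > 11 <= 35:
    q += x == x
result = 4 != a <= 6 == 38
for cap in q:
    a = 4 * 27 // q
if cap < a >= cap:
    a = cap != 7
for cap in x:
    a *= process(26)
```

Transformed code:
if cap > 11 and 11 <= 35:
    q = q + (x == x)
result = 4 != a and a <= 6 and (6 == 38)
for cap in q:
    a = 4 * 27 // q
if cap < a and a >= cap:
    a = cap != 7
for cap in x:
    a = a * process(26)

2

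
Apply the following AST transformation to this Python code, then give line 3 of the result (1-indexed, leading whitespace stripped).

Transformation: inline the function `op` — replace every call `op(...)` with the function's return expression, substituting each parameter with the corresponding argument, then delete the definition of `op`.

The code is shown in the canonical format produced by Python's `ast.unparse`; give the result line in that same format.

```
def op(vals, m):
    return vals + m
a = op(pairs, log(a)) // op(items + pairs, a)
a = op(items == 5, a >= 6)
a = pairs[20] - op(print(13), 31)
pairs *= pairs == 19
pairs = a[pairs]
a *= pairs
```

a = pairs[20] - (print(13) + 31)

Transformed code:
a = (pairs + log(a)) // (items + pairs + a)
a = (items == 5) + (a >= 6)
a = pairs[20] - (print(13) + 31)
pairs *= pairs == 19
pairs = a[pairs]
a *= pairs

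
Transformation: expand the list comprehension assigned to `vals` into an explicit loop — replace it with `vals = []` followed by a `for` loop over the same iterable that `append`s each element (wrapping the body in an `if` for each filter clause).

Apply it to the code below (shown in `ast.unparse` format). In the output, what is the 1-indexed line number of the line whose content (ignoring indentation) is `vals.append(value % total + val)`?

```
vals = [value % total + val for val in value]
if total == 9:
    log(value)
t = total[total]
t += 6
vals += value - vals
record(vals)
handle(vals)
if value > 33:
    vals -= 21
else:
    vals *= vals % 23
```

3

Transformed code:
vals = []
for val in value:
    vals.append(value % total + val)
if total == 9:
    log(value)
t = total[total]
t += 6
vals += value - vals
record(vals)
handle(vals)
if value > 33:
    vals -= 21
else:
    vals *= vals % 23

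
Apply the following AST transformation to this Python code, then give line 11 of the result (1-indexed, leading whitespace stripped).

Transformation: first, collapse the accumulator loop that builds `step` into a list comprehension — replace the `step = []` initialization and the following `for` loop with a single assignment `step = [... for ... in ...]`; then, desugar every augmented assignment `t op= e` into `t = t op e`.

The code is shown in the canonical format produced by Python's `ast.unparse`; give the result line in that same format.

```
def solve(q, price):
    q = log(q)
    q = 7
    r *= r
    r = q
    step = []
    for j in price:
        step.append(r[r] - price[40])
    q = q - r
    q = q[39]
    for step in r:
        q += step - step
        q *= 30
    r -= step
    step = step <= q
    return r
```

Transformed code:
def solve(q, price):
    q = log(q)
    q = 7
    r = r * r
    r = q
    step = [r[r] - price[40] for j in price]
    q = q - r
    q = q[39]
    for step in r:
        q = q + (step - step)
        q = q * 30
    r = r - step
    step = step <= q
    return r

q = q * 30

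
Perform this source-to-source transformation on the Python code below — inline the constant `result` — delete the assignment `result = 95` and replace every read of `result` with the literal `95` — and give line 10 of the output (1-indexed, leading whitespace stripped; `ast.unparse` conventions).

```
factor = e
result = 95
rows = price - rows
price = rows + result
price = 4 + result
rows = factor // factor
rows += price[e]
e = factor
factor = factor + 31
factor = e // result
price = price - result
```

Transformed code:
factor = e
rows = price - rows
price = rows + 95
price = 4 + 95
rows = factor // factor
rows += price[e]
e = factor
factor = factor + 31
factor = e // 95
price = price - 95

price = price - 95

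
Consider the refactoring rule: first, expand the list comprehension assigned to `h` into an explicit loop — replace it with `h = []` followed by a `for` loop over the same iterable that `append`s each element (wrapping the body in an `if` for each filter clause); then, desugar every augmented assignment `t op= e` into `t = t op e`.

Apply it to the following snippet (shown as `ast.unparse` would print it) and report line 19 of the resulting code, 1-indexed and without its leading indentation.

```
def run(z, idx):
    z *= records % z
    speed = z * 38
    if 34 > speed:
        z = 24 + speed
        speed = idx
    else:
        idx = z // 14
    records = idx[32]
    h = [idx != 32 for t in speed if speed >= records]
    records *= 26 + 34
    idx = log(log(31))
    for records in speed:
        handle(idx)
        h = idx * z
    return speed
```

return speed

Transformed code:
def run(z, idx):
    z = z * (records % z)
    speed = z * 38
    if 34 > speed:
        z = 24 + speed
        speed = idx
    else:
        idx = z // 14
    records = idx[32]
    h = []
    for t in speed:
        if speed >= records:
            h.append(idx != 32)
    records = records * (26 + 34)
    idx = log(log(31))
    for records in speed:
        handle(idx)
        h = idx * z
    return speed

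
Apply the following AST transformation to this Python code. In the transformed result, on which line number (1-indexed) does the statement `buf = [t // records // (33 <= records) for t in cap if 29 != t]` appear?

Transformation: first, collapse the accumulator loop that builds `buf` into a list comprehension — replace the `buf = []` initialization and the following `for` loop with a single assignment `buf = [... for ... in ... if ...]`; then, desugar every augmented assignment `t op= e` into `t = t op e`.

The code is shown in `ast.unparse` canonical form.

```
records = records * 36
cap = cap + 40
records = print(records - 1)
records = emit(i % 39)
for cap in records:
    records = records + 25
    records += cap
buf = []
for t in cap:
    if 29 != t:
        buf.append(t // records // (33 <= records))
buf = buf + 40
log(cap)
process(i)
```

8

Transformed code:
records = records * 36
cap = cap + 40
records = print(records - 1)
records = emit(i % 39)
for cap in records:
    records = records + 25
    records = records + cap
buf = [t // records // (33 <= records) for t in cap if 29 != t]
buf = buf + 40
log(cap)
process(i)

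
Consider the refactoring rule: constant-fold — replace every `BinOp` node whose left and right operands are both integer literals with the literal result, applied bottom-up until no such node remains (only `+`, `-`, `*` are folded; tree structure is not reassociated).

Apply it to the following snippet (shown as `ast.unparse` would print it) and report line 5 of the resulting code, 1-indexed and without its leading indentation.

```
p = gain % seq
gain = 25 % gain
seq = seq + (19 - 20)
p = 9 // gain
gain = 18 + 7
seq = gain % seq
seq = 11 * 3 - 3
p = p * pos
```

gain = 25

Transformed code:
p = gain % seq
gain = 25 % gain
seq = seq + -1
p = 9 // gain
gain = 25
seq = gain % seq
seq = 30
p = p * pos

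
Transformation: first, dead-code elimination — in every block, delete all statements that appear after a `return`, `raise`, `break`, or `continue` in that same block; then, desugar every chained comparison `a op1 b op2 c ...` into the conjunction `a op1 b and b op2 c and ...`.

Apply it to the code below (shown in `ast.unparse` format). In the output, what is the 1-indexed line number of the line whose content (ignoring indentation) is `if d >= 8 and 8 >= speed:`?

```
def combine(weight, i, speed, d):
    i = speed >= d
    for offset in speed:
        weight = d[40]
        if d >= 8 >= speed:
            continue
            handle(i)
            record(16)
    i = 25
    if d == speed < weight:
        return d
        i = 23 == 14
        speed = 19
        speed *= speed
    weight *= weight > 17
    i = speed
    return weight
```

5

Transformed code:
def combine(weight, i, speed, d):
    i = speed >= d
    for offset in speed:
        weight = d[40]
        if d >= 8 and 8 >= speed:
            continue
    i = 25
    if d == speed and speed < weight:
        return d
    weight *= weight > 17
    i = speed
    return weight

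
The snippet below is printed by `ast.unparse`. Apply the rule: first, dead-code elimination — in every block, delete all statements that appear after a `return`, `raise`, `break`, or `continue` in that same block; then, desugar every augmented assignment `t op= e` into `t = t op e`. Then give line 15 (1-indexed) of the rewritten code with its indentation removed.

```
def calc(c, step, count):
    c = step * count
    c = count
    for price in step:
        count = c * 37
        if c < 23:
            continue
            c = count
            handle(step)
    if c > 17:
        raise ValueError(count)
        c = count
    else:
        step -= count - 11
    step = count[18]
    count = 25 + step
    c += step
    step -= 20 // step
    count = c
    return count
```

Transformed code:
def calc(c, step, count):
    c = step * count
    c = count
    for price in step:
        count = c * 37
        if c < 23:
            continue
    if c > 17:
        raise ValueError(count)
    else:
        step = step - (count - 11)
    step = count[18]
    count = 25 + step
    c = c + step
    step = step - 20 // step
    count = c
    return count

step = step - 20 // step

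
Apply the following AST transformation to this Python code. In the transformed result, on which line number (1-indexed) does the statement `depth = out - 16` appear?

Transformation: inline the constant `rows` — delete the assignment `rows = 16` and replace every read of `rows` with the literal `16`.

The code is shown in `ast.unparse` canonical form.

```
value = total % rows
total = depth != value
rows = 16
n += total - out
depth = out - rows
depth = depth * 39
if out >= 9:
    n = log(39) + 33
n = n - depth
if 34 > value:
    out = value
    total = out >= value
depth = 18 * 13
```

Transformed code:
value = total % 16
total = depth != value
n += total - out
depth = out - 16
depth = depth * 39
if out >= 9:
    n = log(39) + 33
n = n - depth
if 34 > value:
    out = value
    total = out >= value
depth = 18 * 13

4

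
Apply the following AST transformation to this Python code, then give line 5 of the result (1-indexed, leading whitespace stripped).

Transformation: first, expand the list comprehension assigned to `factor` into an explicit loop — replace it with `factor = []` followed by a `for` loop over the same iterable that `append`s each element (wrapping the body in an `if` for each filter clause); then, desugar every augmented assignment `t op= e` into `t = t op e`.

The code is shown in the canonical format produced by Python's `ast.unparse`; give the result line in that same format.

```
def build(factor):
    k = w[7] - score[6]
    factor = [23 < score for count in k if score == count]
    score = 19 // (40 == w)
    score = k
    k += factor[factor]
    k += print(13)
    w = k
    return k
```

if score == count:

Transformed code:
def build(factor):
    k = w[7] - score[6]
    factor = []
    for count in k:
        if score == count:
            factor.append(23 < score)
    score = 19 // (40 == w)
    score = k
    k = k + factor[factor]
    k = k + print(13)
    w = k
    return k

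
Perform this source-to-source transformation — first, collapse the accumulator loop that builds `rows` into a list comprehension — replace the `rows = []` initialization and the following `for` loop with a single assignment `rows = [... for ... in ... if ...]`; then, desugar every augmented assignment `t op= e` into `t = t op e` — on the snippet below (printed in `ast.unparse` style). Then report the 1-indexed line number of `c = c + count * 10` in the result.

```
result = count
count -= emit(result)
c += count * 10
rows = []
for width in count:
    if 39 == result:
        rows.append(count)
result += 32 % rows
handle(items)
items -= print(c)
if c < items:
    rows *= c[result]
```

3

Transformed code:
result = count
count = count - emit(result)
c = c + count * 10
rows = [count for width in count if 39 == result]
result = result + 32 % rows
handle(items)
items = items - print(c)
if c < items:
    rows = rows * c[result]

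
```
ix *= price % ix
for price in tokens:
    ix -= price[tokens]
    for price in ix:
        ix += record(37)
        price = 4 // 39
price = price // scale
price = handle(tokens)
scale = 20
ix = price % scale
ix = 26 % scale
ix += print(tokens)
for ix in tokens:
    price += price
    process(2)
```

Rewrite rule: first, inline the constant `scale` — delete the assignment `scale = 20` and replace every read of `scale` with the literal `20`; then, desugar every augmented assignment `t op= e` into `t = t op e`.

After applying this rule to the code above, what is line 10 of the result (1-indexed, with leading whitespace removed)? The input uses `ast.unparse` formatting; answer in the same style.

Transformed code:
ix = ix * (price % ix)
for price in tokens:
    ix = ix - price[tokens]
    for price in ix:
        ix = ix + record(37)
        price = 4 // 39
price = price // 20
price = handle(tokens)
ix = price % 20
ix = 26 % 20
ix = ix + print(tokens)
for ix in tokens:
    price = price + price
    process(2)

ix = 26 % 20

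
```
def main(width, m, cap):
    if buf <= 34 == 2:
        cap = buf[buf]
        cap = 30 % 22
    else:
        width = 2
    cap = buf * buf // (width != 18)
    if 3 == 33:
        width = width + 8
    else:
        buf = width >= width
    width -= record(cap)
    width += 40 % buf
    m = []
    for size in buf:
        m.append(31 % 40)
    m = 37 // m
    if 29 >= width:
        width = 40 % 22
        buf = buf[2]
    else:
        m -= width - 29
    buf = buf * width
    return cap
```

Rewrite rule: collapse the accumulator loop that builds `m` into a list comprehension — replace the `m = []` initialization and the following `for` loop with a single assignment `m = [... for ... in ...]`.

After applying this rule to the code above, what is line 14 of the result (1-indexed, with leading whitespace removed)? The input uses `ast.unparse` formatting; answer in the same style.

Transformed code:
def main(width, m, cap):
    if buf <= 34 == 2:
        cap = buf[buf]
        cap = 30 % 22
    else:
        width = 2
    cap = buf * buf // (width != 18)
    if 3 == 33:
        width = width + 8
    else:
        buf = width >= width
    width -= record(cap)
    width += 40 % buf
    m = [31 % 40 for size in buf]
    m = 37 // m
    if 29 >= width:
        width = 40 % 22
        buf = buf[2]
    else:
        m -= width - 29
    buf = buf * width
    return cap

m = [31 % 40 for size in buf]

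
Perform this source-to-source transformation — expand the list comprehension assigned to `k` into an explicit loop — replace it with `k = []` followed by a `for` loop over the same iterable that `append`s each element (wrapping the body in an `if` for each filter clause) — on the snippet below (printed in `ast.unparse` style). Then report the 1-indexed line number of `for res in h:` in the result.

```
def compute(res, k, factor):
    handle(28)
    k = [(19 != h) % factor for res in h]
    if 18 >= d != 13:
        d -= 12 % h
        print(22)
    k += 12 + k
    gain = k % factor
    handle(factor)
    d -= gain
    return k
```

Transformed code:
def compute(res, k, factor):
    handle(28)
    k = []
    for res in h:
        k.append((19 != h) % factor)
    if 18 >= d != 13:
        d -= 12 % h
        print(22)
    k += 12 + k
    gain = k % factor
    handle(factor)
    d -= gain
    return k

4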